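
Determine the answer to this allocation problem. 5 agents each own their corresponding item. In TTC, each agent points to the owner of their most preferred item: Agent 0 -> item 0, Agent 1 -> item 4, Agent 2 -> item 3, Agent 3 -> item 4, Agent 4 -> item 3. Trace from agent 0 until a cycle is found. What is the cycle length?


Step 1: Trace the pointer graph from agent 0: 0 -> 0
Step 2: A cycle is detected when we revisit agent 0
Step 3: The cycle is: 0 -> 0
Step 4: Cycle length = 1

1


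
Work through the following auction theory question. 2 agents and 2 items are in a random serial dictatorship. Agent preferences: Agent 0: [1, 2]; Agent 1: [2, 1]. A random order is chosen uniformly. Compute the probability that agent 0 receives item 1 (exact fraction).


Step 1: Agent 0 wants item 1
Step 2: There are 2 possible orderings of agents
Step 3: In 2 orderings, agent 0 gets item 1
Step 4: Probability = 2/2 = 1

1


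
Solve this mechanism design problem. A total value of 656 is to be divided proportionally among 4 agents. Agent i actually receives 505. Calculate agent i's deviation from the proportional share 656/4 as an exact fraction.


Step 1: Proportional share = 656/4 = 164
Step 2: Agent's actual allocation = 505
Step 3: Excess = 505 - 164 = 341

341


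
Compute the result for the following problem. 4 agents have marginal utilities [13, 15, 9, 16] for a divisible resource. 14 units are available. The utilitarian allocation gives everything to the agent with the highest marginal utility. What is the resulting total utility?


Step 1: The marginal utilities are [13, 15, 9, 16]
Step 2: The highest marginal utility is 16
Step 3: All 14 units go to that agent
Step 4: Total utility = 16 * 14 = 224

224


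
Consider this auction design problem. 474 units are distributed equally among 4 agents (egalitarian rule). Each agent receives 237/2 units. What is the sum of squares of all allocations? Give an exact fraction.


Step 1: Each agent's share = 474/4 = 237/2
Step 2: Square of each share = (237/2)^2 = 56169/4
Step 3: Sum of squares = 4 * 56169/4 = 56169

56169


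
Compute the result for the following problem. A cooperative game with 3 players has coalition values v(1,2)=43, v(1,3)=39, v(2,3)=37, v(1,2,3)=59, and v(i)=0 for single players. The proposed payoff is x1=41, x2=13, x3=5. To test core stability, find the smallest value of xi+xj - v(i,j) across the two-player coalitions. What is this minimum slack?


Step 1: Slack for coalition (1,2): x1+x2 - v12 = 54 - 43 = 11
Step 2: Slack for coalition (1,3): x1+x3 - v13 = 46 - 39 = 7
Step 3: Slack for coalition (2,3): x2+x3 - v23 = 18 - 37 = -19
Step 4: Minimum slack = min(11, 7, -19) = -19, attained by (2,3); coalition (2,3) can block (slack < 0), so the allocation is not in the core

-19


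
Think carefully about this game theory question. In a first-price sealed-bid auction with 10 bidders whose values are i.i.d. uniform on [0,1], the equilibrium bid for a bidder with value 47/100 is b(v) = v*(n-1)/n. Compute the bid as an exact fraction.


Step 1: The symmetric BNE bidding function is b(v) = v * (n-1) / n
Step 2: Substitute v = 47/100 and n = 10
Step 3: b = 47/100 * 9/10
Step 4: b = 423/1000

423/1000


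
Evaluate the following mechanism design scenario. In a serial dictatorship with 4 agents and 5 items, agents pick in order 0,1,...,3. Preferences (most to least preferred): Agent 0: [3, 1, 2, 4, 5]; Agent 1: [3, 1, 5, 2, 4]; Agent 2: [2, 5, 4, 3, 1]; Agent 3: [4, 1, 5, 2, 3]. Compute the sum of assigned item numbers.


Step 1: Agent 0 picks item 3
Step 2: Agent 1 picks item 1
Step 3: Agent 2 picks item 2
Step 4: Agent 3 picks item 4
Step 5: Sum = 3 + 1 + 2 + 4 = 10

10


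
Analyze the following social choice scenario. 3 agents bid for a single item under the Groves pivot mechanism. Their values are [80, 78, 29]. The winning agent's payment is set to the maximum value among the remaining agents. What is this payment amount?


Step 1: The efficient winner is agent 0 with value 80
Step 2: Other agents' values: [78, 29]
Step 3: Pivot payment = max(others) = 78
Step 4: The winner pays 78

78


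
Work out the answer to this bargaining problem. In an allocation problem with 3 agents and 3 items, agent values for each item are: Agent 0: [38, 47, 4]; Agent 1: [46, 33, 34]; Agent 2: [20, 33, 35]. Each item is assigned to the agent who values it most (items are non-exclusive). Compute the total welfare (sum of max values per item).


Step 1: For each item, find the maximum value among all agents.
Step 2: Item 0 -> Agent 1 (value 46)
Step 3: Item 1 -> Agent 0 (value 47)
Step 4: Item 2 -> Agent 2 (value 35)
Step 5: Total welfare = 46 + 47 + 35 = 128

128


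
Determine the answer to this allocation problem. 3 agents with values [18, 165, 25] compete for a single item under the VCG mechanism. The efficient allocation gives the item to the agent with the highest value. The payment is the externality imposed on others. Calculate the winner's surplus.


Step 1: The winner is the agent with the highest value: agent 1 with value 165
Step 2: Values of other agents: [18, 25]
Step 3: VCG payment = max of others' values = 25
Step 4: Surplus = 165 - 25 = 140

140


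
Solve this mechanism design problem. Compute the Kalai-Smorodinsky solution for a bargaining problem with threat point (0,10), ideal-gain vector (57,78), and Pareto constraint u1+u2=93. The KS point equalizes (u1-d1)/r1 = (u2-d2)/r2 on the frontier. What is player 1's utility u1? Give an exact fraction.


Step 1: At the KS point, (u1-d1)/r1 = (u2-d2)/r2 = t and u1+u2 = 93
Step 2: u1 = d1 + r1*t and u2 = d2 + r2*t, so (d1 + r1*t) + (d2 + r2*t) = 93
Step 3: t = (93 - 0 - 10)/(57 + 78) = 83/135
Step 4: u1 = d1 + r1*t = 0 + 57 * 83/135 = 1577/45
Step 5: (Check: u2 = d2 + r2*t = 2608/45; u1+u2 = 1577/45 + 2608/45 = 93, on the frontier.)

1577/45


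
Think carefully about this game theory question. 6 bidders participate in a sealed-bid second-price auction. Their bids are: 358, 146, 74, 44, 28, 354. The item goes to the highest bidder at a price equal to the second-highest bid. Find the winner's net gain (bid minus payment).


Step 1: Sort bids in descending order: 358, 354, 146, 74, 44, 28
Step 2: The winning bid is the highest: 358
Step 3: The payment equals the second-highest bid: 354
Step 4: Surplus = winner's bid - payment = 358 - 354 = 4

4


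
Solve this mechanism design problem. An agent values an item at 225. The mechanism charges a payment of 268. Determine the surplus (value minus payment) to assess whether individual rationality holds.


Step 1: Surplus = value - payment = 225 - 268 = -43
Step 2: IR is violated (surplus < 0)

-43


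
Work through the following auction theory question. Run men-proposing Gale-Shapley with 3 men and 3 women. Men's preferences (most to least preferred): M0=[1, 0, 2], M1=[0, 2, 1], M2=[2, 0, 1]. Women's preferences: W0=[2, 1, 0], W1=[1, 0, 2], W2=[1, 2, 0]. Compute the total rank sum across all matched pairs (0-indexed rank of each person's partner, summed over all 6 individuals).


Step 1: Run Gale-Shapley (men propose, women hold best offer):
  M0 proposes to W1; she accepts
  M1 proposes to W0; she accepts
  M2 proposes to W2; she accepts
Step 2: Final matching: W0-M1, W1-M0, W2-M2
Step 3: 0-indexed ranks (man's rank of his match, then woman's): 0 + 1 + 0 + 1 + 0 + 1
Step 4: Total rank sum = 3

3


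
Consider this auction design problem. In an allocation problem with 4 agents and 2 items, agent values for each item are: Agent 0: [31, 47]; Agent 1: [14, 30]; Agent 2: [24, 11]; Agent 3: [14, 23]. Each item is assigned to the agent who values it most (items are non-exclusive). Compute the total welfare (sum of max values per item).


Step 1: For each item, find the maximum value among all agents.
Step 2: Item 0 -> Agent 0 (value 31)
Step 3: Item 1 -> Agent 0 (value 47)
Step 4: Total welfare = 31 + 47 = 78

78


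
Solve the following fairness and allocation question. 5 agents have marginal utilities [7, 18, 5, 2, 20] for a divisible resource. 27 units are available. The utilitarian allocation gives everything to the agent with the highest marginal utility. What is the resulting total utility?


Step 1: The marginal utilities are [7, 18, 5, 2, 20]
Step 2: The highest marginal utility is 20
Step 3: All 27 units go to that agent
Step 4: Total utility = 20 * 27 = 540

540


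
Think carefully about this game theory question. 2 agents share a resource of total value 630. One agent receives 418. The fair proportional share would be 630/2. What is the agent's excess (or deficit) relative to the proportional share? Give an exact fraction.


Step 1: Proportional share = 630/2 = 315
Step 2: Agent's actual allocation = 418
Step 3: Excess = 418 - 315 = 103

103


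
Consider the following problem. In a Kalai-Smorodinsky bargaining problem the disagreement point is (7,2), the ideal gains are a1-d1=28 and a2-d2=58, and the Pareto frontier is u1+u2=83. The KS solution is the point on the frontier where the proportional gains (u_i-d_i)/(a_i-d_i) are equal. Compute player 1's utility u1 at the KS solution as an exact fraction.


Step 1: At the KS point, (u1-d1)/r1 = (u2-d2)/r2 = t and u1+u2 = 83
Step 2: u1 = d1 + r1*t and u2 = d2 + r2*t, so (d1 + r1*t) + (d2 + r2*t) = 83
Step 3: t = (83 - 7 - 2)/(28 + 58) = 74/86 = 37/43
Step 4: u1 = d1 + r1*t = 7 + 28 * 37/43 = 1337/43
Step 5: (Check: u2 = d2 + r2*t = 2232/43; u1+u2 = 1337/43 + 2232/43 = 83, on the frontier.)

1337/43


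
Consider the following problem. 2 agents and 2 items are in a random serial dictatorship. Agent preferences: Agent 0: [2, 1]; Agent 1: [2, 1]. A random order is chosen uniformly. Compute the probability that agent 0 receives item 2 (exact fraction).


Step 1: Agent 0 wants item 2
Step 2: There are 2 possible orderings of agents
Step 3: In 1 orderings, agent 0 gets item 2
Step 4: Probability = 1/2

1/2


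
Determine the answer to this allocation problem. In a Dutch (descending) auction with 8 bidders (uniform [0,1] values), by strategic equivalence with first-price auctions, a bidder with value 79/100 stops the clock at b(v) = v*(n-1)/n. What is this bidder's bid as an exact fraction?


Step 1: Dutch auctions are strategically equivalent to first-price auctions
Step 2: The equilibrium bid is b(v) = v*(n-1)/n
Step 3: b = 79/100 * 7/8
Step 4: b = 553/800

553/800


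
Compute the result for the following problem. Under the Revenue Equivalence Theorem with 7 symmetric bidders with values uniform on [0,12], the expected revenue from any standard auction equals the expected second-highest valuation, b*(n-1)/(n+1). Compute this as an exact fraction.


Step 1: By Revenue Equivalence, expected revenue = b*(n-1)/(n+1)
Step 2: Substituting n = 7, b = 12
Step 3: Revenue = 12*(7-1)/(7+1) = 12*6/8
Step 4: Revenue = 72/8 = 9

9


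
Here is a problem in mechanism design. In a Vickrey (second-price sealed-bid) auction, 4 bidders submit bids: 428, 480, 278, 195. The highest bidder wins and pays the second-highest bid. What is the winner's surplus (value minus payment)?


Step 1: Sort bids in descending order: 480, 428, 278, 195
Step 2: The winning bid is the highest: 480
Step 3: The payment equals the second-highest bid: 428
Step 4: Surplus = winner's bid - payment = 480 - 428 = 52

52


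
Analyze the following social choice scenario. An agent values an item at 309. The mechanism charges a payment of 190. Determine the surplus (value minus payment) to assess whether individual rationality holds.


Step 1: Surplus = value - payment = 309 - 190 = 119
Step 2: IR is satisfied (surplus >= 0)

119


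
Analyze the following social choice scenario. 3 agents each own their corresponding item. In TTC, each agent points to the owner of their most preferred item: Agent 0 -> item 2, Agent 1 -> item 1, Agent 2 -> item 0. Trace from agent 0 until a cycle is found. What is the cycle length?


Step 1: Trace the pointer graph from agent 0: 0 -> 2 -> 0
Step 2: A cycle is detected when we revisit agent 0
Step 3: The cycle is: 0 -> 2 -> 0
Step 4: Cycle length = 2

2


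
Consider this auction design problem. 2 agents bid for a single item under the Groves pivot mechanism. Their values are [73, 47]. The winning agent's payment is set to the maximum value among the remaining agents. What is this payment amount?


Step 1: The efficient winner is agent 0 with value 73
Step 2: Other agents' values: [47]
Step 3: Pivot payment = max(others) = 47
Step 4: The winner pays 47

47


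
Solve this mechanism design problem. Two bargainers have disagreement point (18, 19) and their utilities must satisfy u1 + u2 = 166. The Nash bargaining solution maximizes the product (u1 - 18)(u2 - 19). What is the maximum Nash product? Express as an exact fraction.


Step 1: The Nash solution splits surplus symmetrically above the disagreement point
Step 2: u1 = (total + d1 - d2)/2 = (166 + 18 - 19)/2 = 165/2
Step 3: u2 = (total - d1 + d2)/2 = (166 - 18 + 19)/2 = 167/2
Step 4: Nash product = (165/2 - 18) * (167/2 - 19)
Step 5: = 129/2 * 129/2 = 16641/4

16641/4


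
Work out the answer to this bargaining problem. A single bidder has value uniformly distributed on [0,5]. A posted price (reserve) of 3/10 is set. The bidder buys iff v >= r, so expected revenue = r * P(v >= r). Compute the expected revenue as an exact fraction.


Step 1: Posted price r = 3/10, value support [0,5]
Step 2: P(v >= r) = (5 - 3/10)/5 = 47/50
Step 3: Expected revenue = r * P(v >= r) = 3/10 * 47/50
Step 4: Revenue = 141/500

141/500


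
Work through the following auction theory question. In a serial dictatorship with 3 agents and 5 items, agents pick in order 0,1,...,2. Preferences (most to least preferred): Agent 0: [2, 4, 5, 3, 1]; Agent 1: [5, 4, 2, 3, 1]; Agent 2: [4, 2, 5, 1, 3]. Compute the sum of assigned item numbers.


Step 1: Agent 0 picks item 2
Step 2: Agent 1 picks item 5
Step 3: Agent 2 picks item 4
Step 4: Sum = 2 + 5 + 4 = 11

11


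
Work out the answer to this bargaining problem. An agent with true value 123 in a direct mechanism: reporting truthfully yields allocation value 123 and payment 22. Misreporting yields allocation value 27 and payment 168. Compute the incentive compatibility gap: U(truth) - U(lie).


Step 1: U(truth) = value - payment = 123 - 22 = 101
Step 2: U(lie) = allocation - payment = 27 - 168 = -141
Step 3: IC gap = 101 - (-141) = 242

242


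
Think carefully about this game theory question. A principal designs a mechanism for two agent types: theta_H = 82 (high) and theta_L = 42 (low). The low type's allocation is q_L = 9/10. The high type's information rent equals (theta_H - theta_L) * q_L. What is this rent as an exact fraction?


Step 1: theta_H - theta_L = 82 - 42 = 40
Step 2: Information rent = (theta_H - theta_L) * q_L
Step 3: = 40 * 9/10
Step 4: = 36

36


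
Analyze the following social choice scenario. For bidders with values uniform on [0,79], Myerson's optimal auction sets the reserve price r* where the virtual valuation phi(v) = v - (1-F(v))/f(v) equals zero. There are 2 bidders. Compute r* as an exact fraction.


Step 1: For U[0,79], F(v) = v/79 and f(v) = 1/79
Step 2: phi(v) = v - (1 - v/79)/(1/79) = v - (79 - v) = 2v - 79
Step 3: Set phi(r*) = 0: 2r* - 79 = 0
Step 4: r* = 79/2 (the number of bidders n = 2 does not enter)

79/2


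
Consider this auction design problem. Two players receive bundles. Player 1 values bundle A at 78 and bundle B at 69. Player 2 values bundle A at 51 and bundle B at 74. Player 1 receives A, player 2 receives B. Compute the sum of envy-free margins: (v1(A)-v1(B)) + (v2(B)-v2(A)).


Step 1: Player 1's margin = v1(A) - v1(B) = 78 - 69 = 9
Step 2: Player 2's margin = v2(B) - v2(A) = 74 - 51 = 23
Step 3: Total margin = 9 + 23 = 32

32


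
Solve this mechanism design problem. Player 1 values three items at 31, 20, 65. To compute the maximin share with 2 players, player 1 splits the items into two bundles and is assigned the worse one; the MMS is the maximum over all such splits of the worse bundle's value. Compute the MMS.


Step 1: Item values = 31, 20, 65
Step 2: Enumerate all 2-bundle partitions and take the smaller bundle:
  Partition 1: {31} vs {20,65} -> bundles 31, 85; min = 31
  Partition 2: {20} vs {31,65} -> bundles 20, 96; min = 20
  Partition 3: {65} vs {31,20} -> bundles 65, 51; min = 51
Step 3: MMS = max(31, 20, 51) = 51

51


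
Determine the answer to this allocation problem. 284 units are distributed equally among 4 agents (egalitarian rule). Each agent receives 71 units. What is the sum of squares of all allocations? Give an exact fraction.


Step 1: Each agent's share = 284/4 = 71
Step 2: Square of each share = (71)^2 = 5041
Step 3: Sum of squares = 4 * 5041 = 20164

20164


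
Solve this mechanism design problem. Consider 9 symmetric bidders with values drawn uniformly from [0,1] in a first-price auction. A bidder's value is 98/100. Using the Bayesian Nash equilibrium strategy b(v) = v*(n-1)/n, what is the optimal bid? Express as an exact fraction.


Step 1: The symmetric BNE bidding function is b(v) = v * (n-1) / n
Step 2: Substitute v = 49/50 and n = 9
Step 3: b = 49/50 * 8/9
Step 4: b = 196/225

196/225


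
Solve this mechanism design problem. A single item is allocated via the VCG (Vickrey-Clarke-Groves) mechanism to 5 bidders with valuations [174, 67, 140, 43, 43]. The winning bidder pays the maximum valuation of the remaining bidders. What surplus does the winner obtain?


Step 1: The winner is the agent with the highest value: agent 0 with value 174
Step 2: Values of other agents: [67, 140, 43, 43]
Step 3: VCG payment = max of others' values = 140
Step 4: Surplus = 174 - 140 = 34

34


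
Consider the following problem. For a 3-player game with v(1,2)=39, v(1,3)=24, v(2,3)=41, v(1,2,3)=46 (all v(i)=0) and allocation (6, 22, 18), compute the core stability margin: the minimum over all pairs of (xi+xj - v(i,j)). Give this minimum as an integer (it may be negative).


Step 1: Slack for coalition (1,2): x1+x2 - v12 = 28 - 39 = -11
Step 2: Slack for coalition (1,3): x1+x3 - v13 = 24 - 24 = 0
Step 3: Slack for coalition (2,3): x2+x3 - v23 = 40 - 41 = -1
Step 4: Minimum slack = min(-11, 0, -1) = -11, attained by (1,2); coalition (1,2) can block (slack < 0), so the allocation is not in the core

-11


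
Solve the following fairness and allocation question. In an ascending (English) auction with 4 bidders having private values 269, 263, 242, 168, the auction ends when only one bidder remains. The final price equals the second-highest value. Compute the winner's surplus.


Step 1: Identify the highest value: 269
Step 2: Identify the second-highest value: 263
Step 3: The final price = second-highest value = 263
Step 4: Surplus = 269 - 263 = 6

6


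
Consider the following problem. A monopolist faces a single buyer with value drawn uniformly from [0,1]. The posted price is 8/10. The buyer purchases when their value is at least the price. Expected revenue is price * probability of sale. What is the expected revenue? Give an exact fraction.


Step 1: Posted price r = 4/5, value support [0,1]
Step 2: P(v >= r) = (1 - 4/5)/1 = 1/5
Step 3: Expected revenue = r * P(v >= r) = 4/5 * 1/5
Step 4: Revenue = 4/25

4/25


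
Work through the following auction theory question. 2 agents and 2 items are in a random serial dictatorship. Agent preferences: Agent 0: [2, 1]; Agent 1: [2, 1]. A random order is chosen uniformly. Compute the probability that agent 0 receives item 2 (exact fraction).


Step 1: Agent 0 wants item 2
Step 2: There are 2 possible orderings of agents
Step 3: In 1 orderings, agent 0 gets item 2
Step 4: Probability = 1/2

1/2


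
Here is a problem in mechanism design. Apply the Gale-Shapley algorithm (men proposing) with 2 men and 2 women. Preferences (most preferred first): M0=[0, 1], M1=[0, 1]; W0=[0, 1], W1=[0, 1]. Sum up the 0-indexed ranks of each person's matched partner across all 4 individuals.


Step 1: Run Gale-Shapley (men propose, women hold best offer):
  M0 proposes to W0; she accepts
  M1 proposes to W0; rejected
  M1 proposes to W1; she accepts
Step 2: Final matching: W0-M0, W1-M1
Step 3: 0-indexed ranks (man's rank of his match, then woman's): 0 + 0 + 1 + 1
Step 4: Total rank sum = 2

2


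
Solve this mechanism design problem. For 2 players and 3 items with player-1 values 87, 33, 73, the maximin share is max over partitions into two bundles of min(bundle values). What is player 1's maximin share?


Step 1: Item values = 87, 33, 73
Step 2: Enumerate all 2-bundle partitions and take the smaller bundle:
  Partition 1: {87} vs {33,73} -> bundles 87, 106; min = 87
  Partition 2: {33} vs {87,73} -> bundles 33, 160; min = 33
  Partition 3: {73} vs {87,33} -> bundles 73, 120; min = 73
Step 3: MMS = max(87, 33, 73) = 87

87


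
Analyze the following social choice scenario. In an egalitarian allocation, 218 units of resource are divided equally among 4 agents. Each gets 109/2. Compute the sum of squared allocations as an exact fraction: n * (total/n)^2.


Step 1: Each agent's share = 218/4 = 109/2
Step 2: Square of each share = (109/2)^2 = 11881/4
Step 3: Sum of squares = 4 * 11881/4 = 11881

11881


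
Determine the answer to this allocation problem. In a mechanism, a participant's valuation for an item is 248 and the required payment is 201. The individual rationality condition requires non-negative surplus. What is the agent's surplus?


Step 1: Surplus = value - payment = 248 - 201 = 47
Step 2: IR is satisfied (surplus >= 0)

47


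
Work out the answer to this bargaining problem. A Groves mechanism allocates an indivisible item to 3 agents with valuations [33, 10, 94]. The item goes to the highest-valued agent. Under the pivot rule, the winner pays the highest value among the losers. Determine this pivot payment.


Step 1: The efficient winner is agent 2 with value 94
Step 2: Other agents' values: [33, 10]
Step 3: Pivot payment = max(others) = 33
Step 4: The winner pays 33

33


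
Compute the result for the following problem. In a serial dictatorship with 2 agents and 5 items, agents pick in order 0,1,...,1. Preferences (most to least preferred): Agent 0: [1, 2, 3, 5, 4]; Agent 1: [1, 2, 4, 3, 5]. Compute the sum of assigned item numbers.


Step 1: Agent 0 picks item 1
Step 2: Agent 1 picks item 2
Step 3: Sum = 1 + 2 = 3

3


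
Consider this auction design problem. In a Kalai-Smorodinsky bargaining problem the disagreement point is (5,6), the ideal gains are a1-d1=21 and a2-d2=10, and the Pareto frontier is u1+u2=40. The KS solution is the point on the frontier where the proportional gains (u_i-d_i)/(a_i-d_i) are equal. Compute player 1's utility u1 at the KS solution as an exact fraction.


Step 1: At the KS point, (u1-d1)/r1 = (u2-d2)/r2 = t and u1+u2 = 40
Step 2: u1 = d1 + r1*t and u2 = d2 + r2*t, so (d1 + r1*t) + (d2 + r2*t) = 40
Step 3: t = (40 - 5 - 6)/(21 + 10) = 29/31
Step 4: u1 = d1 + r1*t = 5 + 21 * 29/31 = 764/31
Step 5: (Check: u2 = d2 + r2*t = 476/31; u1+u2 = 764/31 + 476/31 = 40, on the frontier.)

764/31


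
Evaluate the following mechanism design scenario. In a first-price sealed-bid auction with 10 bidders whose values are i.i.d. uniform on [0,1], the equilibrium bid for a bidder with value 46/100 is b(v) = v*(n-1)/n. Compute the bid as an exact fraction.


Step 1: The symmetric BNE bidding function is b(v) = v * (n-1) / n
Step 2: Substitute v = 23/50 and n = 10
Step 3: b = 23/50 * 9/10
Step 4: b = 207/500

207/500


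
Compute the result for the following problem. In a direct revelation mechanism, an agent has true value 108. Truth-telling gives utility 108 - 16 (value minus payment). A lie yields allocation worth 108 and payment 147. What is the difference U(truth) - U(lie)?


Step 1: U(truth) = value - payment = 108 - 16 = 92
Step 2: U(lie) = allocation - payment = 108 - 147 = -39
Step 3: IC gap = 92 - (-39) = 131

131


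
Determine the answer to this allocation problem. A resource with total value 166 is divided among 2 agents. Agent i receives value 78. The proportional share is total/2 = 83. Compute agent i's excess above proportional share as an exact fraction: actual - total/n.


Step 1: Proportional share = 166/2 = 83
Step 2: Agent's actual allocation = 78
Step 3: Excess = 78 - 83 = -5

-5


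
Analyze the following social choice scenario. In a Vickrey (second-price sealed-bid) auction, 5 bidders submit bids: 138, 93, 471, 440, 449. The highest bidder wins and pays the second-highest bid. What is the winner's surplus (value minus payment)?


Step 1: Sort bids in descending order: 471, 449, 440, 138, 93
Step 2: The winning bid is the highest: 471
Step 3: The payment equals the second-highest bid: 449
Step 4: Surplus = winner's bid - payment = 471 - 449 = 22

22


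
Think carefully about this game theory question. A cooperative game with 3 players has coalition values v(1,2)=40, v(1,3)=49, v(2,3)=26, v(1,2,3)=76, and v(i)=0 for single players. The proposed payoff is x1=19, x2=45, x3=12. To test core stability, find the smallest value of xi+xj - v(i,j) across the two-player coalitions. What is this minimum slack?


Step 1: Slack for coalition (1,2): x1+x2 - v12 = 64 - 40 = 24
Step 2: Slack for coalition (1,3): x1+x3 - v13 = 31 - 49 = -18
Step 3: Slack for coalition (2,3): x2+x3 - v23 = 57 - 26 = 31
Step 4: Minimum slack = min(24, -18, 31) = -18, attained by (1,3); coalition (1,3) can block (slack < 0), so the allocation is not in the core

-18


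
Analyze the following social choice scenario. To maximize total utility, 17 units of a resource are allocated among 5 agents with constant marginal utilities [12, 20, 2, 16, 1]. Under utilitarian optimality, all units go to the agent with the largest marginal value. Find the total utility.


Step 1: The marginal utilities are [12, 20, 2, 16, 1]
Step 2: The highest marginal utility is 20
Step 3: All 17 units go to that agent
Step 4: Total utility = 20 * 17 = 340

340


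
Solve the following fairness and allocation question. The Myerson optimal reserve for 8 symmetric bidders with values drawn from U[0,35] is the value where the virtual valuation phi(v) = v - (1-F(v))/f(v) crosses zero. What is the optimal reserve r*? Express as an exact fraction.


Step 1: For U[0,35], F(v) = v/35 and f(v) = 1/35
Step 2: phi(v) = v - (1 - v/35)/(1/35) = v - (35 - v) = 2v - 35
Step 3: Set phi(r*) = 0: 2r* - 35 = 0
Step 4: r* = 35/2 (the number of bidders n = 8 does not enter)

35/2


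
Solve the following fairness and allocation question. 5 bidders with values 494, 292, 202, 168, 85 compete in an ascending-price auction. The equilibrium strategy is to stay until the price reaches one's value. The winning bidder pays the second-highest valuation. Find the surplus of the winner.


Step 1: Identify the highest value: 494
Step 2: Identify the second-highest value: 292
Step 3: The final price = second-highest value = 292
Step 4: Surplus = 494 - 292 = 202

202


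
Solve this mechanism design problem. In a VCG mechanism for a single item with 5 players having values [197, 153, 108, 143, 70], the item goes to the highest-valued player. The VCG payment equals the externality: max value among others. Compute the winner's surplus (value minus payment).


Step 1: The winner is the agent with the highest value: agent 0 with value 197
Step 2: Values of other agents: [153, 108, 143, 70]
Step 3: VCG payment = max of others' values = 153
Step 4: Surplus = 197 - 153 = 44

44


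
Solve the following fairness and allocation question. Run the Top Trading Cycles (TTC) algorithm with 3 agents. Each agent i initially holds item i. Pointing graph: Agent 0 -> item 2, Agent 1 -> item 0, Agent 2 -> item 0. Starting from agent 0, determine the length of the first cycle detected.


Step 1: Trace the pointer graph from agent 0: 0 -> 2 -> 0
Step 2: A cycle is detected when we revisit agent 0
Step 3: The cycle is: 0 -> 2 -> 0
Step 4: Cycle length = 2

2


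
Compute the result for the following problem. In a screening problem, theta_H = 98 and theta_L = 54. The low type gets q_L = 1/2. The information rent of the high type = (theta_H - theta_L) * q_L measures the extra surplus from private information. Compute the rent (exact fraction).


Step 1: theta_H - theta_L = 98 - 54 = 44
Step 2: Information rent = (theta_H - theta_L) * q_L
Step 3: = 44 * 1/2
Step 4: = 22

22


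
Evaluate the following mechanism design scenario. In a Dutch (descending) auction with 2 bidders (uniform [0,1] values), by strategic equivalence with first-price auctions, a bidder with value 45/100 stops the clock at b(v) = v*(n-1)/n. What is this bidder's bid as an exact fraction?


Step 1: Dutch auctions are strategically equivalent to first-price auctions
Step 2: The equilibrium bid is b(v) = v*(n-1)/n
Step 3: b = 9/20 * 1/2
Step 4: b = 9/40

9/40


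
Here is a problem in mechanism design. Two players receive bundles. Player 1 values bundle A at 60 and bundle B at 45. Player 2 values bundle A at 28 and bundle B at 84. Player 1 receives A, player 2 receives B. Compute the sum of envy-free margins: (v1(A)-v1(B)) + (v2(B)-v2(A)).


Step 1: Player 1's margin = v1(A) - v1(B) = 60 - 45 = 15
Step 2: Player 2's margin = v2(B) - v2(A) = 84 - 28 = 56
Step 3: Total margin = 15 + 56 = 71

71


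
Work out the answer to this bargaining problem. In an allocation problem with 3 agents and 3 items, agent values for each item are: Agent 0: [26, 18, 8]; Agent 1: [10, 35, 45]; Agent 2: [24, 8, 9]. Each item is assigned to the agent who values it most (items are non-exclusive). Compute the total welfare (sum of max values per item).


Step 1: For each item, find the maximum value among all agents.
Step 2: Item 0 -> Agent 0 (value 26)
Step 3: Item 1 -> Agent 1 (value 35)
Step 4: Item 2 -> Agent 1 (value 45)
Step 5: Total welfare = 26 + 35 + 45 = 106

106


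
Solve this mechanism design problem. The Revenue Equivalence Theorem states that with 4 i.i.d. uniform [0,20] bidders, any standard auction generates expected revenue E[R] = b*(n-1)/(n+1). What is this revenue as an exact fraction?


Step 1: By Revenue Equivalence, expected revenue = b*(n-1)/(n+1)
Step 2: Substituting n = 4, b = 20
Step 3: Revenue = 20*(4-1)/(4+1) = 20*3/5
Step 4: Revenue = 60/5 = 12

12


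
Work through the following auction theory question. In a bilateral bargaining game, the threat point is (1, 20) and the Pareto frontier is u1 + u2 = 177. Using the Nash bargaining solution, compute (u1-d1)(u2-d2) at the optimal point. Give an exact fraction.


Step 1: The Nash solution splits surplus symmetrically above the disagreement point
Step 2: u1 = (total + d1 - d2)/2 = (177 + 1 - 20)/2 = 79
Step 3: u2 = (total - d1 + d2)/2 = (177 - 1 + 20)/2 = 98
Step 4: Nash product = (79 - 1) * (98 - 20)
Step 5: = 78 * 78 = 6084

6084


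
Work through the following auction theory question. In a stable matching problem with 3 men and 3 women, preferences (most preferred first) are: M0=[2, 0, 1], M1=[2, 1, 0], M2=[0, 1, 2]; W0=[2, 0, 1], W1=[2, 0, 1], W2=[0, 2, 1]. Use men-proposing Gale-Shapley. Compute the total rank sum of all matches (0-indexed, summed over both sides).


Step 1: Run Gale-Shapley (men propose, women hold best offer):
  M0 proposes to W2; she accepts
  M1 proposes to W2; rejected
  M1 proposes to W1; she accepts
  M2 proposes to W0; she accepts
Step 2: Final matching: W0-M2, W1-M1, W2-M0
Step 3: 0-indexed ranks (man's rank of his match, then woman's): 0 + 0 + 1 + 2 + 0 + 0
Step 4: Total rank sum = 3

3


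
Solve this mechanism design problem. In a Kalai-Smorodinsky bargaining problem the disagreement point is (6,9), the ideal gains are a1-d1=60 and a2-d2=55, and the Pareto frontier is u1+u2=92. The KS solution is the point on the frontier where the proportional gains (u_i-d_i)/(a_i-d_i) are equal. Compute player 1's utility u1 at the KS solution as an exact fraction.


Step 1: At the KS point, (u1-d1)/r1 = (u2-d2)/r2 = t and u1+u2 = 92
Step 2: u1 = d1 + r1*t and u2 = d2 + r2*t, so (d1 + r1*t) + (d2 + r2*t) = 92
Step 3: t = (92 - 6 - 9)/(60 + 55) = 77/115
Step 4: u1 = d1 + r1*t = 6 + 60 * 77/115 = 1062/23
Step 5: (Check: u2 = d2 + r2*t = 1054/23; u1+u2 = 1062/23 + 1054/23 = 92, on the frontier.)

1062/23


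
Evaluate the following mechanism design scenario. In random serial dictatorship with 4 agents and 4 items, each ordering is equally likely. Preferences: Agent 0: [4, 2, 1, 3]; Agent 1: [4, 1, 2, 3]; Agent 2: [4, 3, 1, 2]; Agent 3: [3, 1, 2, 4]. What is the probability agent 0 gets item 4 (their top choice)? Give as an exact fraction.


Step 1: Agent 0 wants item 4
Step 2: There are 24 possible orderings of agents
Step 3: In 8 orderings, agent 0 gets item 4
Step 4: Probability = 8/24 = 1/3

1/3


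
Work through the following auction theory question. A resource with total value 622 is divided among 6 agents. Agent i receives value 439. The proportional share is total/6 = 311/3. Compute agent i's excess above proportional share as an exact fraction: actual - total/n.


Step 1: Proportional share = 622/6 = 311/3
Step 2: Agent's actual allocation = 439
Step 3: Excess = 439 - 311/3 = 1006/3

1006/3


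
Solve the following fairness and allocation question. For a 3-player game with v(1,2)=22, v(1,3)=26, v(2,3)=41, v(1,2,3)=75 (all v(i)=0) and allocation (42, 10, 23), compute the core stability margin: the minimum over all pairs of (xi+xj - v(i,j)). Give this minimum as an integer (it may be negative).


Step 1: Slack for coalition (1,2): x1+x2 - v12 = 52 - 22 = 30
Step 2: Slack for coalition (1,3): x1+x3 - v13 = 65 - 26 = 39
Step 3: Slack for coalition (2,3): x2+x3 - v23 = 33 - 41 = -8
Step 4: Minimum slack = min(30, 39, -8) = -8, attained by (2,3); coalition (2,3) can block (slack < 0), so the allocation is not in the core

-8


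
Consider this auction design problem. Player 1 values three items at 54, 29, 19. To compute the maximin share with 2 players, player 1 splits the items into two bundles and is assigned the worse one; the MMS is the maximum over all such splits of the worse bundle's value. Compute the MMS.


Step 1: Item values = 54, 29, 19
Step 2: Enumerate all 2-bundle partitions and take the smaller bundle:
  Partition 1: {54} vs {29,19} -> bundles 54, 48; min = 48
  Partition 2: {29} vs {54,19} -> bundles 29, 73; min = 29
  Partition 3: {19} vs {54,29} -> bundles 19, 83; min = 19
Step 3: MMS = max(48, 29, 19) = 48

48


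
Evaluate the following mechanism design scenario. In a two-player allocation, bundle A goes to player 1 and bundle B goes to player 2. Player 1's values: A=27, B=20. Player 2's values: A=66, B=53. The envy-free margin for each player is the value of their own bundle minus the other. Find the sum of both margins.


Step 1: Player 1's margin = v1(A) - v1(B) = 27 - 20 = 7
Step 2: Player 2's margin = v2(B) - v2(A) = 53 - 66 = -13
Step 3: Total margin = 7 + -13 = -6

-6


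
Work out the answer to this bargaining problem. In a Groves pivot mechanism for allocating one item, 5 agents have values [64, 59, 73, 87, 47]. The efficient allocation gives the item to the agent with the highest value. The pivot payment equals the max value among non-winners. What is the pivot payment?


Step 1: The efficient winner is agent 3 with value 87
Step 2: Other agents' values: [64, 59, 73, 47]
Step 3: Pivot payment = max(others) = 73
Step 4: The winner pays 73

73


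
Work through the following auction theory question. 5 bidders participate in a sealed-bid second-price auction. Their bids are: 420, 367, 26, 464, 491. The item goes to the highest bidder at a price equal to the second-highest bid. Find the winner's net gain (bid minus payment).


Step 1: Sort bids in descending order: 491, 464, 420, 367, 26
Step 2: The winning bid is the highest: 491
Step 3: The payment equals the second-highest bid: 464
Step 4: Surplus = winner's bid - payment = 491 - 464 = 27

27


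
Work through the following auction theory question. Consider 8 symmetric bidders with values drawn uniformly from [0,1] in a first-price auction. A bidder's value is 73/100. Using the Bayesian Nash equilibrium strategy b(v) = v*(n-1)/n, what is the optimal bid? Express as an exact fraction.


Step 1: The symmetric BNE bidding function is b(v) = v * (n-1) / n
Step 2: Substitute v = 73/100 and n = 8
Step 3: b = 73/100 * 7/8
Step 4: b = 511/800

511/800


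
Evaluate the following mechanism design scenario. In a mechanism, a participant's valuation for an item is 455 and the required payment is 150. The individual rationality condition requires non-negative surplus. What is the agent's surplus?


Step 1: Surplus = value - payment = 455 - 150 = 305
Step 2: IR is satisfied (surplus >= 0)

305


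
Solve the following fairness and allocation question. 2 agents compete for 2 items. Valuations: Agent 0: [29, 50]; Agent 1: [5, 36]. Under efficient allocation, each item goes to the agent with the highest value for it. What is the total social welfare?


Step 1: For each item, find the maximum value among all agents.
Step 2: Item 0 -> Agent 0 (value 29)
Step 3: Item 1 -> Agent 0 (value 50)
Step 4: Total welfare = 29 + 50 = 79

79


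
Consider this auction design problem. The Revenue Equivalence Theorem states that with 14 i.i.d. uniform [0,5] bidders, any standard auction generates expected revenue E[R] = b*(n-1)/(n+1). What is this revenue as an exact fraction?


Step 1: By Revenue Equivalence, expected revenue = b*(n-1)/(n+1)
Step 2: Substituting n = 14, b = 5
Step 3: Revenue = 5*(14-1)/(14+1) = 5*13/15
Step 4: Revenue = 65/15 = 13/3

13/3


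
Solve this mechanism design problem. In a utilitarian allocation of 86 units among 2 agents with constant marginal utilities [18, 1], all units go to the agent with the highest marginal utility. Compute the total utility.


Step 1: The marginal utilities are [18, 1]
Step 2: The highest marginal utility is 18
Step 3: All 86 units go to that agent
Step 4: Total utility = 18 * 86 = 1548

1548


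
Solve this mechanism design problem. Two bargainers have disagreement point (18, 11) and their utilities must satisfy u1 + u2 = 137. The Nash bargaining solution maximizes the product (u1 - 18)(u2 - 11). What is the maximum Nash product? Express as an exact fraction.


Step 1: The Nash solution splits surplus symmetrically above the disagreement point
Step 2: u1 = (total + d1 - d2)/2 = (137 + 18 - 11)/2 = 72
Step 3: u2 = (total - d1 + d2)/2 = (137 - 18 + 11)/2 = 65
Step 4: Nash product = (72 - 18) * (65 - 11)
Step 5: = 54 * 54 = 2916

2916


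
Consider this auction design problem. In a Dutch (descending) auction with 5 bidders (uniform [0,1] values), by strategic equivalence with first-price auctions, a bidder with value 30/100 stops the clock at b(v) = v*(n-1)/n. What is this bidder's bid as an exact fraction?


Step 1: Dutch auctions are strategically equivalent to first-price auctions
Step 2: The equilibrium bid is b(v) = v*(n-1)/n
Step 3: b = 3/10 * 4/5
Step 4: b = 6/25

6/25


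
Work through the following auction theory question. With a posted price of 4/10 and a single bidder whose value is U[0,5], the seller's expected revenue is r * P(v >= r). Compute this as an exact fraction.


Step 1: Posted price r = 2/5, value support [0,5]
Step 2: P(v >= r) = (5 - 2/5)/5 = 23/25
Step 3: Expected revenue = r * P(v >= r) = 2/5 * 23/25
Step 4: Revenue = 46/125

46/125


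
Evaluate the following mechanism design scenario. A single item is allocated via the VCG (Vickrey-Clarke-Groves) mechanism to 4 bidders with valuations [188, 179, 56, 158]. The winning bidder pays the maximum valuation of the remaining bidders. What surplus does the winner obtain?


Step 1: The winner is the agent with the highest value: agent 0 with value 188
Step 2: Values of other agents: [179, 56, 158]
Step 3: VCG payment = max of others' values = 179
Step 4: Surplus = 188 - 179 = 9

9


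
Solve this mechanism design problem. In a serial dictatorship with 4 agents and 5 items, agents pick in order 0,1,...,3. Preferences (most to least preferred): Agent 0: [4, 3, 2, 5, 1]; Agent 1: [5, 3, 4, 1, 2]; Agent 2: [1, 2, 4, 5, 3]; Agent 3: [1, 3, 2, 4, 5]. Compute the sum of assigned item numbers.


Step 1: Agent 0 picks item 4
Step 2: Agent 1 picks item 5
Step 3: Agent 2 picks item 1
Step 4: Agent 3 picks item 3
Step 5: Sum = 4 + 5 + 1 + 3 = 13

13
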